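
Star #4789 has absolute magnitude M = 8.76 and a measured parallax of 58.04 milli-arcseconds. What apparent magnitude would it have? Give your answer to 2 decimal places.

m = 9.94

d = 1/p = 1/0.05804″ = 17.229 pc.
m − M = 5 log₁₀ d − 5 = 5 log₁₀(17.229) − 5 = 6.1813 − 5 = 1.1813.
m = M + (m − M) = 8.76 + 1.1813 = 9.94.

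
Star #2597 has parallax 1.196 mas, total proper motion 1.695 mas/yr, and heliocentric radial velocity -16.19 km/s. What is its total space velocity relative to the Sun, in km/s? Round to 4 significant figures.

d = 1/p = 1/0.001196″ = 836.12 pc.
μ = 1.695 mas/yr = 0.001695 ″/yr.
v_t = 4.740 μ d = 4.740 × 0.001695 × 836.12 = 6.7176 km/s.
v = √(v_r² + v_t²) = √((-16.19)² + 6.7176²) = √307.242 = 17.528 km/s.

17.53 km/s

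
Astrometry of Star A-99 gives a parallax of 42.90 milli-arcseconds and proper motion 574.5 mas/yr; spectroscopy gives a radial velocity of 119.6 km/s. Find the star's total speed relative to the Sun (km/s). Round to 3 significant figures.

135 km/s

d = 1/p = 1/0.04290″ = 23.31 pc.
μ = 574.5 mas/yr = 0.5745 ″/yr.
v_t = 4.740 μ d = 4.740 × 0.5745 × 23.31 = 63.476 km/s.
v = √(v_r² + v_t²) = √(119.6² + 63.476²) = √18333.4 = 135.4 km/s.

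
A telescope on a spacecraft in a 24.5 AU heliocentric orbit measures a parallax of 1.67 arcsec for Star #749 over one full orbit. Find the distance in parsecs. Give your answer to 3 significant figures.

With baseline B (in AU) and parallax p (in arcsec), d = B/p parsecs.
d = 24.5 / 1.67 = 14.671 pc.

14.7 pc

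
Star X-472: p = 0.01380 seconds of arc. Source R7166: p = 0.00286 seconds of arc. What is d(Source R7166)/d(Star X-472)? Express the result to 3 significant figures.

Since d = 1/p, d_B/d_A = p_A/p_B.
= 0.01380 / 0.00286 = 4.8252.

4.83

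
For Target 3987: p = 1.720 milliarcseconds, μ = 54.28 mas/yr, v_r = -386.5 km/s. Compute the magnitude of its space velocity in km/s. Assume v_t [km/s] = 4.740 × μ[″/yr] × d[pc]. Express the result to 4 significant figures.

414.4 km/s

d = 1/p = 1/0.001720″ = 581.4 pc.
μ = 54.28 mas/yr = 0.05428 ″/yr.
v_t = 4.740 μ d = 4.740 × 0.05428 × 581.4 = 149.59 km/s.
v = √(v_r² + v_t²) = √((-386.5)² + 149.59²) = √171759 = 414.44 km/s.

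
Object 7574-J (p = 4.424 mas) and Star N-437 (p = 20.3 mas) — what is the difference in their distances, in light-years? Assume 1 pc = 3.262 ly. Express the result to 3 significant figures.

d_A = 1/0.004424″ = 226.04 pc; d_B = 1/0.02030″ = 49.261 pc.
|d_B − d_A| = |49.261 − 226.04| = 176.78 pc = 176.78 × 3.262 ly = 576.66 ly.

577 ly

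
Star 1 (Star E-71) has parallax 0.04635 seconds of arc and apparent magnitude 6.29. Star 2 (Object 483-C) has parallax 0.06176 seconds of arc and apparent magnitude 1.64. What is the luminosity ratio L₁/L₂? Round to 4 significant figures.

d₁ = 1/p₁ = 1/0.04635″ = 21.575 pc; d₂ = 1/p₂ = 1/0.06176″ = 16.192 pc.
M₁ = m₁ − 5 log₁₀ d₁ + 5 = 6.29 − 6.6698 + 5 = 4.6202.
M₂ = 1.64 − 6.0465 + 5 = 0.5935.
L₁/L₂ = 10^(0.4(M₂ − M₁)) = 10^(0.4 × (-4.0267)) = 10^(-1.61068) = 0.024509.

L₁/L₂ = 0.02451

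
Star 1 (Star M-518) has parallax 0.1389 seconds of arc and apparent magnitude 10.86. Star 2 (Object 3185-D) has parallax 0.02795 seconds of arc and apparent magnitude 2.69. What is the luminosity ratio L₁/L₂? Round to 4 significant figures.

L₁/L₂ = 2.185 × 10^-5

d₁ = 1/p₁ = 1/0.1389″ = 7.1994 pc; d₂ = 1/p₂ = 1/0.02795″ = 35.778 pc.
M₁ = m₁ − 5 log₁₀ d₁ + 5 = 10.86 − 4.2865 + 5 = 11.5735.
M₂ = 2.69 − 7.7681 + 5 = -0.0781.
L₁/L₂ = 10^(0.4(M₂ − M₁)) = 10^(0.4 × (-11.6516)) = 10^(-4.66064) = 0.000021845.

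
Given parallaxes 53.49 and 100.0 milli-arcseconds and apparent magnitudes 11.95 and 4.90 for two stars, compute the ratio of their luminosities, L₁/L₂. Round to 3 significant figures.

L₁/L₂ = 0.00529

d₁ = 1/p₁ = 1/0.05349″ = 18.695 pc; d₂ = 1/p₂ = 1/0.1000″ = 10 pc.
M₁ = m₁ − 5 log₁₀ d₁ + 5 = 11.95 − 6.3586 + 5 = 10.5914.
M₂ = 4.90 − 5.0000 + 5 = 4.9000.
L₁/L₂ = 10^(0.4(M₂ − M₁)) = 10^(0.4 × (-5.6914)) = 10^(-2.27656) = 0.0052898.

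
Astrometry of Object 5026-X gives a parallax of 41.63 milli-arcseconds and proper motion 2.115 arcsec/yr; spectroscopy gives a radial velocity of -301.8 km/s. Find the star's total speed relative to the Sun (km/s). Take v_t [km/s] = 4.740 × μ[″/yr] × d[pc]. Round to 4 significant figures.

d = 1/p = 1/0.04163″ = 24.021 pc.
v_t = 4.740 μ d = 4.740 × 2.115 × 24.021 = 240.81 km/s.
v = √(v_r² + v_t²) = √((-301.8)² + 240.81²) = √149073 = 386.1 km/s.

386.1 km/s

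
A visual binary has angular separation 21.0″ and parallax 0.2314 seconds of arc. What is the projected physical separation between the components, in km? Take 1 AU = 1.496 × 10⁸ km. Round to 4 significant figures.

1.358 × 10^10 km

d = 1/p = 1/0.2314″ = 4.3215 pc.
At distance d (pc), an angle of θ arcsec spans θ·d AU: s = 21.0 × 4.3215 = 90.752 AU.
= 90.752 × 1.496 × 10⁸ km = 1.3576 × 10^10 km.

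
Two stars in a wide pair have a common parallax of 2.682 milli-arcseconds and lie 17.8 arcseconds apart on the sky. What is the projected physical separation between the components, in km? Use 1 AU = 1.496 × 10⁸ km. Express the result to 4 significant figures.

d = 1/p = 1/0.002682″ = 372.86 pc.
At distance d (pc), an angle of θ arcsec spans θ·d AU: s = 17.8 × 372.86 = 6636.9 AU.
= 6636.9 × 1.496 × 10⁸ km = 9.9288 × 10^11 km.

9.929 × 10^11 km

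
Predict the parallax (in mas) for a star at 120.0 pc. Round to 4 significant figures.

8.333 mas

p = 1/d = 1/120 = 0.0083333 arcsec.
= 0.0083333 × 1000 = 8.3333 mas.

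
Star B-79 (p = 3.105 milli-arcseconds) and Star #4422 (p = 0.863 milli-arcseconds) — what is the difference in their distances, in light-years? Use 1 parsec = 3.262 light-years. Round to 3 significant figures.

d_A = 1/0.003105″ = 322.06 pc; d_B = 1/0.0008630″ = 1158.7 pc.
|d_B − d_A| = |1158.7 − 322.06| = 836.64 pc = 836.64 × 3.262 ly = 2729.1 ly.

2730 ly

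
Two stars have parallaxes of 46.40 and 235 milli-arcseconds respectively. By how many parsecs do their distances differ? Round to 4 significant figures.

17.30 pc

d_A = 1/0.04640″ = 21.552 pc; d_B = 1/0.2350″ = 4.2553 pc.
|d_B − d_A| = |4.2553 − 21.552| = 17.297 pc.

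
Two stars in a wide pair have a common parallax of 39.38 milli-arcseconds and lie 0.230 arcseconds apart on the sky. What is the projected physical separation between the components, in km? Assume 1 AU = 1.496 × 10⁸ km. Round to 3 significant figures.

8.74 × 10^8 km

d = 1/p = 1/0.03938″ = 25.394 pc.
At distance d (pc), an angle of θ arcsec spans θ·d AU: s = 0.230 × 25.394 = 5.8406 AU.
= 5.8406 × 1.496 × 10⁸ km = 8.7375 × 10^8 km.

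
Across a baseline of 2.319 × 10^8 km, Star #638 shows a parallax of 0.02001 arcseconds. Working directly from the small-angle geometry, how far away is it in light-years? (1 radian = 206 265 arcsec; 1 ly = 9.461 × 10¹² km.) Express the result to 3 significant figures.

253 ly

θ = 0.02001″ = 0.02001/206265 = 9.7011 × 10^-8 rad.
d = B/θ = (2.319 × 10^8) / (9.7011 × 10^-8) = 2.3905 × 10^15 km = (2.3905 × 10^15) / (9.461 × 10^12) ly = 252.67 ly.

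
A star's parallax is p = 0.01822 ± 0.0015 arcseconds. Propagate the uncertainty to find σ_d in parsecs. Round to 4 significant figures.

d = 1/p, so σ_d = σ_p / p².
σ_d = 0.00150 / (0.01822)² = 0.00150 / 0.00033197 = 4.5185 pc.

4.519 pc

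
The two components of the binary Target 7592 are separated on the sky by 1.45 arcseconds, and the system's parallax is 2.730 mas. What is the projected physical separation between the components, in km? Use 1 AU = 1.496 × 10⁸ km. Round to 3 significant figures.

7.95 × 10^10 km

d = 1/p = 1/0.002730″ = 366.3 pc.
At distance d (pc), an angle of θ arcsec spans θ·d AU: s = 1.45 × 366.3 = 531.14 AU.
= 531.14 × 1.496 × 10⁸ km = 7.9459 × 10^10 km.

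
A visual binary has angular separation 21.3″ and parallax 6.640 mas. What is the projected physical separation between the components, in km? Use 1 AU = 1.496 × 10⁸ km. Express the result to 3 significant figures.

4.80 × 10^11 km

d = 1/p = 1/0.006640″ = 150.6 pc.
At distance d (pc), an angle of θ arcsec spans θ·d AU: s = 21.3 × 150.6 = 3207.8 AU.
= 3207.8 × 1.496 × 10⁸ km = 4.7989 × 10^11 km.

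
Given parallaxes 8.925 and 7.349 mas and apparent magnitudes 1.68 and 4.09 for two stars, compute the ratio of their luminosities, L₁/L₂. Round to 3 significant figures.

d₁ = 1/p₁ = 1/0.008925″ = 112.04 pc; d₂ = 1/p₂ = 1/0.007349″ = 136.07 pc.
M₁ = m₁ − 5 log₁₀ d₁ + 5 = 1.68 − 10.2469 + 5 = -3.5669.
M₂ = 4.09 − 10.6688 + 5 = -1.5788.
L₁/L₂ = 10^(0.4(M₂ − M₁)) = 10^(0.4 × 1.9881) = 10^0.79524 = 6.2408.

L₁/L₂ = 6.24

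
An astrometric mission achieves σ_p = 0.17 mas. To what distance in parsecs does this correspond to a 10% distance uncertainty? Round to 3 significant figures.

588 pc

σ_d/d = σ_p/p, so the condition is σ_p/p ≤ 0.10, i.e. p ≥ σ_p/0.10.
p_min = 0.17/0.10 = 1.7 mas = 0.0017 arcsec.
d_max = 1/p_min = 1/0.0017 = 588.24 pc.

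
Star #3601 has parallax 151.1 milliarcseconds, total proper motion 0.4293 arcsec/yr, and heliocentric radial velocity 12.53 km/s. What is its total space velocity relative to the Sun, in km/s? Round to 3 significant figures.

d = 1/p = 1/0.1511″ = 6.6181 pc.
v_t = 4.740 μ d = 4.740 × 0.4293 × 6.6181 = 13.467 km/s.
v = √(v_r² + v_t²) = √(12.53² + 13.467²) = √338.361 = 18.395 km/s.

18.4 km/s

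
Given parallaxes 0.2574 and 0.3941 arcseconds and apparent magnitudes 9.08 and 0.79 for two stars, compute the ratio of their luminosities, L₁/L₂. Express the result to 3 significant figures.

d₁ = 1/p₁ = 1/0.2574″ = 3.885 pc; d₂ = 1/p₂ = 1/0.3941″ = 2.5374 pc.
M₁ = m₁ − 5 log₁₀ d₁ + 5 = 9.08 − 2.9470 + 5 = 11.1330.
M₂ = 0.79 − 2.0219 + 5 = 3.7681.
L₁/L₂ = 10^(0.4(M₂ − M₁)) = 10^(0.4 × (-7.3649)) = 10^(-2.94596) = 0.0011325.

L₁/L₂ = 0.00113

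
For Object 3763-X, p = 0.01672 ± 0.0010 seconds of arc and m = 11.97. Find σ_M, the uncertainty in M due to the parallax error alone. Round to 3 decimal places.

M = m − 5 log₁₀ d + 5 = m + 5 log₁₀ p + 5, so ∂M/∂p = 5/(p ln 10).
σ_M = (5/ln 10) · (σ_p/p) = 2.1715 × 0.0010/0.01672 = 2.1715 × 0.059809 = 0.12988.

σ_M = 0.130 mag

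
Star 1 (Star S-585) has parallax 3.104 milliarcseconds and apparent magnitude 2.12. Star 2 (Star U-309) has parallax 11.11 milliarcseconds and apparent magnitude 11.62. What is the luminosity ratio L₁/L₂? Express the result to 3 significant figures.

d₁ = 1/p₁ = 1/0.003104″ = 322.16 pc; d₂ = 1/p₂ = 1/0.01111″ = 90.009 pc.
M₁ = m₁ − 5 log₁₀ d₁ + 5 = 2.12 − 12.5404 + 5 = -5.4204.
M₂ = 11.62 − 9.7714 + 5 = 6.8486.
L₁/L₂ = 10^(0.4(M₂ − M₁)) = 10^(0.4 × 12.2690) = 10^4.90760 = 80835.

L₁/L₂ = 80800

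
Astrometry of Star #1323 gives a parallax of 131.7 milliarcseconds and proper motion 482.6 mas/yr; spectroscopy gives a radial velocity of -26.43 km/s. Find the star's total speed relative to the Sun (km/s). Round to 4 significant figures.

d = 1/p = 1/0.1317″ = 7.593 pc.
μ = 482.6 mas/yr = 0.4826 ″/yr.
v_t = 4.740 μ d = 4.740 × 0.4826 × 7.593 = 17.369 km/s.
v = √(v_r² + v_t²) = √((-26.43)² + 17.369²) = √1000.23 = 31.626 km/s.

31.63 km/s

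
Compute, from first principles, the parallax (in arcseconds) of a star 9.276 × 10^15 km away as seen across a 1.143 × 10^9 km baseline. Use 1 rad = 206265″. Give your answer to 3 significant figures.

θ ≈ B/d = (1.143 × 10^9) / (9.276 × 10^15) = 1.2322 × 10^-7 rad.
In arcseconds: 1.2322 × 10^-7 × 206265 = 0.025416″.

0.0254 arcsec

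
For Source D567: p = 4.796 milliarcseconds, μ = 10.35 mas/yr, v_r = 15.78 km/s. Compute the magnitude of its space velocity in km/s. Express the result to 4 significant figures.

18.81 km/s

d = 1/p = 1/0.004796″ = 208.51 pc.
μ = 10.35 mas/yr = 0.01035 ″/yr.
v_t = 4.740 μ d = 4.740 × 0.01035 × 208.51 = 10.229 km/s.
v = √(v_r² + v_t²) = √(15.78² + 10.229²) = √353.641 = 18.805 km/s.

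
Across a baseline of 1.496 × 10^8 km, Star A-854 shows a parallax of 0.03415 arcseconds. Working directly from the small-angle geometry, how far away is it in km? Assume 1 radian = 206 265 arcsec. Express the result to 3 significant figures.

9.04 × 10^14 km

θ = 0.03415″ = 0.03415/206265 = 1.6556 × 10^-7 rad.
d = B/θ = (1.496 × 10^8) / (1.6556 × 10^-7) = 9.0360 × 10^14 km.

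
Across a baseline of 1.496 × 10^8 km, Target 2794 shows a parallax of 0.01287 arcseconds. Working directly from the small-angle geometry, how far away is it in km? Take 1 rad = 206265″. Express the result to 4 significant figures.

θ = 0.01287″ = 0.01287/206265 = 6.2395 × 10^-8 rad.
d = B/θ = (1.496 × 10^8) / (6.2395 × 10^-8) = 2.3976 × 10^15 km.

2.398 × 10^15 km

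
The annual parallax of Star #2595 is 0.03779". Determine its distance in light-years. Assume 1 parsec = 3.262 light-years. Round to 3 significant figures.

d = 1/p = 1/0.03779 = 26.462 pc.
In light-years: 26.462 × 3.262 = 86.319 ly.

86.3 light years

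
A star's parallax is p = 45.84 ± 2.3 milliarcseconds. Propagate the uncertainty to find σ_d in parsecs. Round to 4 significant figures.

d = 1/p, so σ_d = σ_p / p².
σ_d = 0.00230 / (0.04584)² = 0.00230 / 0.0021013 = 1.0946 pc.

1.095 pc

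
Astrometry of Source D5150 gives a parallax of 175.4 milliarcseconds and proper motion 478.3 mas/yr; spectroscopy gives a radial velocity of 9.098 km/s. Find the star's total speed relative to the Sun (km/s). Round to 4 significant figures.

d = 1/p = 1/0.1754″ = 5.7013 pc.
μ = 478.3 mas/yr = 0.4783 ″/yr.
v_t = 4.740 μ d = 4.740 × 0.4783 × 5.7013 = 12.926 km/s.
v = √(v_r² + v_t²) = √(9.098² + 12.926²) = √249.855 = 15.807 km/s.

15.81 km/s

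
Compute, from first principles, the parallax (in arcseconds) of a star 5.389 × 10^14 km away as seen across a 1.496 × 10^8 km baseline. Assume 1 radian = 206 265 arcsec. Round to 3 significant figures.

0.0573 arcsec

θ ≈ B/d = (1.496 × 10^8) / (5.389 × 10^14) = 2.7760 × 10^-7 rad.
In arcseconds: 2.7760 × 10^-7 × 206265 = 0.057259″.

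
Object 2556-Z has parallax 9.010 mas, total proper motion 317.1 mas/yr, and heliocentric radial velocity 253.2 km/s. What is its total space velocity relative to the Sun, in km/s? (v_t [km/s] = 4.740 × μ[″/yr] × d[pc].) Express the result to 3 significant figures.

d = 1/p = 1/0.009010″ = 110.99 pc.
μ = 317.1 mas/yr = 0.3171 ″/yr.
v_t = 4.740 μ d = 4.740 × 0.3171 × 110.99 = 166.82 km/s.
v = √(v_r² + v_t²) = √(253.2² + 166.82²) = √91939.2 = 303.21 km/s.

303 km/s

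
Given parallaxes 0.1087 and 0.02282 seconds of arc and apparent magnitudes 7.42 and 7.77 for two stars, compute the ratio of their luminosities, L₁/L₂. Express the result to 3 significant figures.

L₁/L₂ = 0.0608

d₁ = 1/p₁ = 1/0.1087″ = 9.1996 pc; d₂ = 1/p₂ = 1/0.02282″ = 43.821 pc.
M₁ = m₁ − 5 log₁₀ d₁ + 5 = 7.42 − 4.8188 + 5 = 7.6012.
M₂ = 7.77 − 8.2084 + 5 = 4.5616.
L₁/L₂ = 10^(0.4(M₂ − M₁)) = 10^(0.4 × (-3.0396)) = 10^(-1.21584) = 0.060836.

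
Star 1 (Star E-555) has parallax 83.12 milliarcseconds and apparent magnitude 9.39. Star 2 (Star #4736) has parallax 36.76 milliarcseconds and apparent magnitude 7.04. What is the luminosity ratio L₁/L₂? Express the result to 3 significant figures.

d₁ = 1/p₁ = 1/0.08312″ = 12.031 pc; d₂ = 1/p₂ = 1/0.03676″ = 27.203 pc.
M₁ = m₁ − 5 log₁₀ d₁ + 5 = 9.39 − 5.4015 + 5 = 8.9885.
M₂ = 7.04 − 7.1731 + 5 = 4.8669.
L₁/L₂ = 10^(0.4(M₂ − M₁)) = 10^(0.4 × (-4.1216)) = 10^(-1.64864) = 0.022457.

L₁/L₂ = 0.0225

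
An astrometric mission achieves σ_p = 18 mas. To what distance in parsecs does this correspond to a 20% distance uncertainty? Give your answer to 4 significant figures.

11.11 pc

σ_d/d = σ_p/p, so the condition is σ_p/p ≤ 0.20, i.e. p ≥ σ_p/0.20.
p_min = 18/0.20 = 90 mas = 0.09 arcsec.
d_max = 1/p_min = 1/0.09 = 11.111 pc.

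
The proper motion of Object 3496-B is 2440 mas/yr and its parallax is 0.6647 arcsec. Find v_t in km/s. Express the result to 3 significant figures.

d = 1/p = 1/0.6647″ = 1.5044 pc.
μ = 2440 mas/yr = 2.44 ″/yr.
v_t = 4.74 × μ × d = 4.74 × 2.44 × 1.5044 = 17.399 km/s.

17.4 km/s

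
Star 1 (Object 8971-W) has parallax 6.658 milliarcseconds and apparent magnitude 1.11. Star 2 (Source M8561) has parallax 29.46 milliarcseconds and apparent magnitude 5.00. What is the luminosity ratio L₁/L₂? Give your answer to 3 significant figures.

d₁ = 1/p₁ = 1/0.006658″ = 150.2 pc; d₂ = 1/p₂ = 1/0.02946″ = 33.944 pc.
M₁ = m₁ − 5 log₁₀ d₁ + 5 = 1.11 − 10.8833 + 5 = -4.7733.
M₂ = 5.00 − 7.6538 + 5 = 2.3462.
L₁/L₂ = 10^(0.4(M₂ − M₁)) = 10^(0.4 × 7.1195) = 10^2.84780 = 704.37.

L₁/L₂ = 704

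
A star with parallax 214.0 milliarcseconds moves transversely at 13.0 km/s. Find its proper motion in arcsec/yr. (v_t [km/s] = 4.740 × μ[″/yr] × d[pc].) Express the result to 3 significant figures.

0.587 arcsec/yr

d = 1/p = 1/0.2140″ = 4.6729 pc.
μ = v_t / (4.74 d) = 13.0 / (4.74 × 4.6729) = 13.0 / 22.15 = 0.58691 ″/yr.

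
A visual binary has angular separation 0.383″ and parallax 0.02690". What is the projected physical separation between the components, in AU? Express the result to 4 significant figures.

d = 1/p = 1/0.02690″ = 37.175 pc.
At distance d (pc), an angle of θ arcsec spans θ·d AU: s = 0.383 × 37.175 = 14.238 AU.

14.24 AU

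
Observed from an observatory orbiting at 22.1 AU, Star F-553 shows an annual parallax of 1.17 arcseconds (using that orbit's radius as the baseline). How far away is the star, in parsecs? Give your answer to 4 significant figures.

With baseline B (in AU) and parallax p (in arcsec), d = B/p parsecs.
d = 22.1 / 1.17 = 18.889 pc.

18.89 pc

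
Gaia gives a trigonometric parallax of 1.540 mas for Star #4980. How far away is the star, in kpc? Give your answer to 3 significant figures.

0.649 kpc

p = 1.540 mas = 0.001540 arcsec.
d = 1/p = 1/0.001540 = 649.35 pc.
= 0.64935 kpc.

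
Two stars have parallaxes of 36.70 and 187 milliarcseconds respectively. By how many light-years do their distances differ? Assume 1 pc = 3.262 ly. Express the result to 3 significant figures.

71.4 ly

d_A = 1/0.03670″ = 27.248 pc; d_B = 1/0.1870″ = 5.3476 pc.
|d_B − d_A| = |5.3476 − 27.248| = 21.9 pc = 21.9 × 3.262 ly = 71.438 ly.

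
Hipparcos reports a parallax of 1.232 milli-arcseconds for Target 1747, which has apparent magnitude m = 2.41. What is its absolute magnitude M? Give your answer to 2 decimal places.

d = 1/p = 1/0.001232″ = 811.69 pc.
m − M = 5 log₁₀(811.69) − 5 = 14.5470 − 5 = 9.5470.
M = m − (m − M) = 2.41 − 9.5470 = -7.14.

M = -7.14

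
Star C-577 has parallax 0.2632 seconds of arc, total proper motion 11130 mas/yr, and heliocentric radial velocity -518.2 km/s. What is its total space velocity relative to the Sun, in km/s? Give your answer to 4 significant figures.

555.6 km/s

d = 1/p = 1/0.2632″ = 3.7994 pc.
μ = 11130 mas/yr = 11.13 ″/yr.
v_t = 4.740 μ d = 4.740 × 11.13 × 3.7994 = 200.44 km/s.
v = √(v_r² + v_t²) = √((-518.2)² + 200.44²) = √308707 = 555.61 km/s.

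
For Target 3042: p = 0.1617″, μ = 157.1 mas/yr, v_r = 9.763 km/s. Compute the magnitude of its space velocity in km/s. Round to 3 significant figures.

10.8 km/s

d = 1/p = 1/0.1617″ = 6.1843 pc.
μ = 157.1 mas/yr = 0.1571 ″/yr.
v_t = 4.740 μ d = 4.740 × 0.1571 × 6.1843 = 4.6052 km/s.
v = √(v_r² + v_t²) = √(9.763² + 4.6052²) = √116.524 = 10.795 km/s.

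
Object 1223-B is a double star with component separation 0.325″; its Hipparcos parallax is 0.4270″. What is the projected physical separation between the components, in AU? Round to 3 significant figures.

d = 1/p = 1/0.4270″ = 2.3419 pc.
At distance d (pc), an angle of θ arcsec spans θ·d AU: s = 0.325 × 2.3419 = 0.76112 AU.

0.761 AU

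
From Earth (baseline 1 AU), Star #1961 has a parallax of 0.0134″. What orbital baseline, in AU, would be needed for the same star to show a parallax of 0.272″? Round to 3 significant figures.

Parallax scales linearly with baseline: p ∝ B, so B = p_target / p_Earth × 1 AU.
B = 0.272 / 0.0134 = 20.299 AU.

20.3 AU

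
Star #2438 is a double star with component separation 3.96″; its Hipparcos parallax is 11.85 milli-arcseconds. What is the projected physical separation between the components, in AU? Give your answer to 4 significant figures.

d = 1/p = 1/0.01185″ = 84.388 pc.
At distance d (pc), an angle of θ arcsec spans θ·d AU: s = 3.96 × 84.388 = 334.18 AU.

334.2 AU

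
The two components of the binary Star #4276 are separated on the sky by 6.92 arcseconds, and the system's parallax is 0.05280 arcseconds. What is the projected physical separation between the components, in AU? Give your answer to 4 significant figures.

131.1 AU

d = 1/p = 1/0.05280″ = 18.939 pc.
At distance d (pc), an angle of θ arcsec spans θ·d AU: s = 6.92 × 18.939 = 131.06 AU.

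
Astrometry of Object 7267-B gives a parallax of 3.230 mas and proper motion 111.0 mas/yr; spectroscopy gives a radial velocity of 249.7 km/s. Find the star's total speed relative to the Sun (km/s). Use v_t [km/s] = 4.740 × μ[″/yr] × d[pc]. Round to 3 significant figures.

298 km/s

d = 1/p = 1/0.003230″ = 309.6 pc.
μ = 111.0 mas/yr = 0.1110 ″/yr.
v_t = 4.740 μ d = 4.740 × 0.1110 × 309.6 = 162.89 km/s.
v = √(v_r² + v_t²) = √(249.7² + 162.89²) = √88883.2 = 298.13 km/s.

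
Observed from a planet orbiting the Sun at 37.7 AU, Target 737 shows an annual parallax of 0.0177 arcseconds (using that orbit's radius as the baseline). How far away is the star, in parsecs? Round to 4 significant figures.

2130 pc

With baseline B (in AU) and parallax p (in arcsec), d = B/p parsecs.
d = 37.7 / 0.0177 = 2129.9 pc.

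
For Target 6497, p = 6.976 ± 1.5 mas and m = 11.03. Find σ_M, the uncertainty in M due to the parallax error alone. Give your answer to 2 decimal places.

σ_M = 0.47 mag

M = m − 5 log₁₀ d + 5 = m + 5 log₁₀ p + 5, so ∂M/∂p = 5/(p ln 10).
σ_M = (5/ln 10) · (σ_p/p) = 2.1715 × 1.5/6.976 = 2.1715 × 0.21502 = 0.46692.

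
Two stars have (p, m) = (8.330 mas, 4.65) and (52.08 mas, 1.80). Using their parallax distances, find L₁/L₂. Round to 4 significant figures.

L₁/L₂ = 2.832

d₁ = 1/p₁ = 1/0.008330″ = 120.05 pc; d₂ = 1/p₂ = 1/0.05208″ = 19.201 pc.
M₁ = m₁ − 5 log₁₀ d₁ + 5 = 4.65 − 10.3968 + 5 = -0.7468.
M₂ = 1.80 − 6.4166 + 5 = 0.3834.
L₁/L₂ = 10^(0.4(M₂ − M₁)) = 10^(0.4 × 1.1302) = 10^0.45208 = 2.8319.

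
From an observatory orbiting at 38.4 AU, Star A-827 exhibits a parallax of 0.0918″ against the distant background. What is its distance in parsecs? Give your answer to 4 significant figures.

With baseline B (in AU) and parallax p (in arcsec), d = B/p parsecs.
d = 38.4 / 0.0918 = 418.3 pc.

418.3 pc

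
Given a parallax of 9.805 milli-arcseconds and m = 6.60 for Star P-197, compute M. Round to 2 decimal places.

d = 1/p = 1/0.009805″ = 101.99 pc.
m − M = 5 log₁₀(101.99) − 5 = 10.0428 − 5 = 5.0428.
M = m − (m − M) = 6.60 − 5.0428 = 1.56.

M = 1.56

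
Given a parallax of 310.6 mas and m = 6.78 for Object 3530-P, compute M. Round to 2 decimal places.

d = 1/p = 1/0.3106″ = 3.2196 pc.
m − M = 5 log₁₀(3.2196) − 5 = 2.5390 − 5 = -2.4610.
M = m − (m − M) = 6.78 − (-2.4610) = 9.24.

M = 9.24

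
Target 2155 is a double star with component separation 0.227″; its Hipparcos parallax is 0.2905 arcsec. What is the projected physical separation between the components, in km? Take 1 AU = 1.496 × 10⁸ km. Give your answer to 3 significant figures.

1.17 × 10^8 km

d = 1/p = 1/0.2905″ = 3.4423 pc.
At distance d (pc), an angle of θ arcsec spans θ·d AU: s = 0.227 × 3.4423 = 0.7814 AU.
= 0.7814 × 1.496 × 10⁸ km = 1.1690 × 10^8 km.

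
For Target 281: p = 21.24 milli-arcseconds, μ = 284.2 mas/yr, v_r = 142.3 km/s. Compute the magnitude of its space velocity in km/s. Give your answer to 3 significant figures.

156 km/s

d = 1/p = 1/0.02124″ = 47.081 pc.
μ = 284.2 mas/yr = 0.2842 ″/yr.
v_t = 4.740 μ d = 4.740 × 0.2842 × 47.081 = 63.423 km/s.
v = √(v_r² + v_t²) = √(142.3² + 63.423²) = √24271.8 = 155.79 km/s.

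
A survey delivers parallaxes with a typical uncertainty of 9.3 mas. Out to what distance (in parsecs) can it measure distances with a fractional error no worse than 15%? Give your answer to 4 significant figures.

16.13 pc

σ_d/d = σ_p/p, so the condition is σ_p/p ≤ 0.15, i.e. p ≥ σ_p/0.15.
p_min = 9.3/0.15 = 62 mas = 0.062 arcsec.
d_max = 1/p_min = 1/0.062 = 16.129 pc.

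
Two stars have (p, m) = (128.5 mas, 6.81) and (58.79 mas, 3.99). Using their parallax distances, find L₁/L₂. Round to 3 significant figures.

L₁/L₂ = 0.0156

d₁ = 1/p₁ = 1/0.1285″ = 7.7821 pc; d₂ = 1/p₂ = 1/0.05879″ = 17.01 pc.
M₁ = m₁ − 5 log₁₀ d₁ + 5 = 6.81 − 4.4555 + 5 = 7.3545.
M₂ = 3.99 − 6.1535 + 5 = 2.8365.
L₁/L₂ = 10^(0.4(M₂ − M₁)) = 10^(0.4 × (-4.5180)) = 10^(-1.80720) = 0.015588.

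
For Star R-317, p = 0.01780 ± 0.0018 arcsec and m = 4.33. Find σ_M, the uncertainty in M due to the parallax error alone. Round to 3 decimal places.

σ_M = 0.220 mag

M = m − 5 log₁₀ d + 5 = m + 5 log₁₀ p + 5, so ∂M/∂p = 5/(p ln 10).
σ_M = (5/ln 10) · (σ_p/p) = 2.1715 × 0.0018/0.01780 = 2.1715 × 0.10112 = 0.21958.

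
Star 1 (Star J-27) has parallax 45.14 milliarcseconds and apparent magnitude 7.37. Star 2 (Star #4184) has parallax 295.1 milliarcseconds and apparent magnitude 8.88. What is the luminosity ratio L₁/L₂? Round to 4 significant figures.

d₁ = 1/p₁ = 1/0.04514″ = 22.153 pc; d₂ = 1/p₂ = 1/0.2951″ = 3.3887 pc.
M₁ = m₁ − 5 log₁₀ d₁ + 5 = 7.37 − 6.7272 + 5 = 5.6428.
M₂ = 8.88 − 2.6502 + 5 = 11.2298.
L₁/L₂ = 10^(0.4(M₂ − M₁)) = 10^(0.4 × 5.5870) = 10^2.23480 = 171.71.

L₁/L₂ = 171.7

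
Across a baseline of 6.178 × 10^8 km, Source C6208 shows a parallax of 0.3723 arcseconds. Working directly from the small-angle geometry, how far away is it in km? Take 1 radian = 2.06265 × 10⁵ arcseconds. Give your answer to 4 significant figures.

θ = 0.3723″ = 0.3723/206265 = 1.8050 × 10^-6 rad.
d = B/θ = (6.178 × 10^8) / (1.8050 × 10^-6) = 3.4227 × 10^14 km.

3.423 × 10^14 km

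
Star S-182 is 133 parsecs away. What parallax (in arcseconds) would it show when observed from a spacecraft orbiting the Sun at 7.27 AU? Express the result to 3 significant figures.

0.0547 arcsec

p (arcsec) = B (AU) / d (pc).
p = 7.27 / 133 = 0.054662 arcsec.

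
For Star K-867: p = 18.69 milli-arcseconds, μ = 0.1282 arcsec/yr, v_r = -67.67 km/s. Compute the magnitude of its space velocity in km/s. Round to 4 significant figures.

75.08 km/s

d = 1/p = 1/0.01869″ = 53.505 pc.
v_t = 4.740 μ d = 4.740 × 0.1282 × 53.505 = 32.513 km/s.
v = √(v_r² + v_t²) = √((-67.67)² + 32.513²) = √5636.32 = 75.075 km/s.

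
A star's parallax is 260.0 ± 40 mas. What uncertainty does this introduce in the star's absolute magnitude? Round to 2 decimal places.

σ_M = 0.33 mag

M = m − 5 log₁₀ d + 5 = m + 5 log₁₀ p + 5, so ∂M/∂p = 5/(p ln 10).
σ_M = (5/ln 10) · (σ_p/p) = 2.1715 × 40/260.0 = 2.1715 × 0.15385 = 0.33409.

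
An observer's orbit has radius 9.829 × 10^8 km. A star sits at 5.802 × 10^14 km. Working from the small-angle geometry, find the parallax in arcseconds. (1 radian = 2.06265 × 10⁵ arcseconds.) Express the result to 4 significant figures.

θ ≈ B/d = (9.829 × 10^8) / (5.802 × 10^14) = 1.6941 × 10^-6 rad.
In arcseconds: 1.6941 × 10^-6 × 206265 = 0.34943″.

0.3494 arcsec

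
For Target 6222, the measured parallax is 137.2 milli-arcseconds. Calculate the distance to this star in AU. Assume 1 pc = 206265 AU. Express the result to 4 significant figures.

p = 137.2 milli-arcseconds = 0.1372 arcsec.
d = 1/p = 1/0.1372 = 7.2886 pc.
In AU: 7.2886 × 206265 = 1.5034 × 10^6 AU.

1.503 × 10^6 AU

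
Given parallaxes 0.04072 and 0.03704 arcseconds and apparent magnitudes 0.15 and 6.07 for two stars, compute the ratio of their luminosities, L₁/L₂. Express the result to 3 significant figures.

L₁/L₂ = 193

d₁ = 1/p₁ = 1/0.04072″ = 24.558 pc; d₂ = 1/p₂ = 1/0.03704″ = 26.998 pc.
M₁ = m₁ − 5 log₁₀ d₁ + 5 = 0.15 − 6.9510 + 5 = -1.8010.
M₂ = 6.07 − 7.1567 + 5 = 3.9133.
L₁/L₂ = 10^(0.4(M₂ − M₁)) = 10^(0.4 × 5.7143) = 10^2.28572 = 193.07.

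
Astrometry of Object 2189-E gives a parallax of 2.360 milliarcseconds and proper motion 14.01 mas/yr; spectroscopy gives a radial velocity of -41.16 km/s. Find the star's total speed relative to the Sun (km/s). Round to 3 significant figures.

49.9 km/s

d = 1/p = 1/0.002360″ = 423.73 pc.
μ = 14.01 mas/yr = 0.01401 ″/yr.
v_t = 4.740 μ d = 4.740 × 0.01401 × 423.73 = 28.139 km/s.
v = √(v_r² + v_t²) = √((-41.16)² + 28.139²) = √2485.95 = 49.859 km/s.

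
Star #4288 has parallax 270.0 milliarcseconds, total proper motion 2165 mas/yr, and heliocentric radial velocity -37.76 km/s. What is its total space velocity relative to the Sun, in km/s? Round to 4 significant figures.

53.58 km/s

d = 1/p = 1/0.2700″ = 3.7037 pc.
μ = 2165 mas/yr = 2.165 ″/yr.
v_t = 4.740 μ d = 4.740 × 2.165 × 3.7037 = 38.008 km/s.
v = √(v_r² + v_t²) = √((-37.76)² + 38.008²) = √2870.43 = 53.576 km/s.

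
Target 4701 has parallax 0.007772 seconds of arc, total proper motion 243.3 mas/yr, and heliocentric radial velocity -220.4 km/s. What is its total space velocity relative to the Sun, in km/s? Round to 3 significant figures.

d = 1/p = 1/0.007772″ = 128.67 pc.
μ = 243.3 mas/yr = 0.2433 ″/yr.
v_t = 4.740 μ d = 4.740 × 0.2433 × 128.67 = 148.39 km/s.
v = √(v_r² + v_t²) = √((-220.4)² + 148.39²) = √70595.8 = 265.7 km/s.

266 km/s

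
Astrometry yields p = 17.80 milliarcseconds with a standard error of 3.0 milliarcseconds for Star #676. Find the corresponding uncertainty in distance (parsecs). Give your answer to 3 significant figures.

9.47 pc

d = 1/p, so σ_d = σ_p / p².
σ_d = 0.00300 / (0.01780)² = 0.00300 / 0.00031684 = 9.4685 pc.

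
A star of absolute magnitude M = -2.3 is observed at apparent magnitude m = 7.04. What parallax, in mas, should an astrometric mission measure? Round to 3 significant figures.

1.36 mas

m − M = 7.04 − (-2.3) = 9.34.
d = 10^((m−M)/5 + 1) = 10^2.868 = 737.9 pc.
p = 1/d = 1/737.9 = 0.0013552 arcsec = 1.3552 mas.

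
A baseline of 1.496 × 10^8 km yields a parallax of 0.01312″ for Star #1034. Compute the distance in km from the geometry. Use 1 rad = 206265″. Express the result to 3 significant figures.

θ = 0.01312″ = 0.01312/206265 = 6.3607 × 10^-8 rad.
d = B/θ = (1.496 × 10^8) / (6.3607 × 10^-8) = 2.3519 × 10^15 km.

2.35 × 10^15 km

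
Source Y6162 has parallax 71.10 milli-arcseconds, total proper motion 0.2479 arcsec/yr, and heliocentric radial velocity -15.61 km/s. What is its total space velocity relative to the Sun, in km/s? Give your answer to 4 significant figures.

22.73 km/s

d = 1/p = 1/0.07110″ = 14.065 pc.
v_t = 4.740 μ d = 4.740 × 0.2479 × 14.065 = 16.527 km/s.
v = √(v_r² + v_t²) = √((-15.61)² + 16.527²) = √516.814 = 22.734 km/s.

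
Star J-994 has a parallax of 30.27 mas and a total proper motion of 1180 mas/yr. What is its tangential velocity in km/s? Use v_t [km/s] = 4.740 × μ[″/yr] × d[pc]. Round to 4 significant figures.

184.8 km/s

d = 1/p = 1/0.03027″ = 33.036 pc.
μ = 1180 mas/yr = 1.18 ″/yr.
v_t = 4.74 × μ × d = 4.74 × 1.18 × 33.036 = 184.78 km/s.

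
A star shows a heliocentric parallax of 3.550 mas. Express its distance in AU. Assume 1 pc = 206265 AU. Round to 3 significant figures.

5.81 × 10^7 AU

p = 3.550 mas = 0.003550 arcsec.
d = 1/p = 1/0.003550 = 281.69 pc.
In AU: 281.69 × 206265 = 5.8103 × 10^7 AU.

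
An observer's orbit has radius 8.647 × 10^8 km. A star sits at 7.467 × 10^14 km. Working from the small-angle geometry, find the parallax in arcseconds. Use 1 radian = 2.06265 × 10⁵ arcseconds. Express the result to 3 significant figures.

θ ≈ B/d = (8.647 × 10^8) / (7.467 × 10^14) = 1.1580 × 10^-6 rad.
In arcseconds: 1.1580 × 10^-6 × 206265 = 0.23885″.

0.239 arcsec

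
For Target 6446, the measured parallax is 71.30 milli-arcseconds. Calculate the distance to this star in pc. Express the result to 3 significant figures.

14.0 pc

p = 71.30 milli-arcseconds = 0.07130 arcsec.
d = 1/p = 1/0.07130 = 14.025 pc.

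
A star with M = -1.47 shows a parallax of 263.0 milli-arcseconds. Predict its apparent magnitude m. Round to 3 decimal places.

d = 1/p = 1/0.2630″ = 3.8023 pc.
m − M = 5 log₁₀ d − 5 = 5 log₁₀(3.8023) − 5 = 2.9002 − 5 = -2.0998.
m = M + (m − M) = -1.47 + (-2.0998) = -3.570.

m = -3.570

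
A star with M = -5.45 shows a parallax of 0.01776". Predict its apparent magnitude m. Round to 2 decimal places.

m = -1.70

d = 1/p = 1/0.01776″ = 56.306 pc.
m − M = 5 log₁₀ d − 5 = 5 log₁₀(56.306) − 5 = 8.7528 − 5 = 3.7528.
m = M + (m − M) = -5.45 + 3.7528 = -1.70.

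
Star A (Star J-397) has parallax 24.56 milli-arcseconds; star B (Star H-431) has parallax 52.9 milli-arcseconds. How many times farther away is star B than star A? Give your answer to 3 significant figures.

0.464

Since d = 1/p, d_B/d_A = p_A/p_B.
= 24.56 / 52.9 = 0.46427.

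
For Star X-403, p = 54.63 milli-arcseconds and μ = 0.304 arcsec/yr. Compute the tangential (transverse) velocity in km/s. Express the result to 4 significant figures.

d = 1/p = 1/0.05463″ = 18.305 pc.
v_t = 4.74 × μ × d = 4.74 × 0.304 × 18.305 = 26.377 km/s.

26.38 km/s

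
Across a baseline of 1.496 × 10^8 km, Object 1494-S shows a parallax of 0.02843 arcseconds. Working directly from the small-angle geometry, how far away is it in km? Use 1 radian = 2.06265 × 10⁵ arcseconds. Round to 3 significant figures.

1.09 × 10^15 km

θ = 0.02843″ = 0.02843/206265 = 1.3783 × 10^-7 rad.
d = B/θ = (1.496 × 10^8) / (1.3783 × 10^-7) = 1.0854 × 10^15 km.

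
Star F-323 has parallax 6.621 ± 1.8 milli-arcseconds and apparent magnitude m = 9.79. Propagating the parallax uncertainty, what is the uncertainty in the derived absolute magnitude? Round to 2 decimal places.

M = m − 5 log₁₀ d + 5 = m + 5 log₁₀ p + 5, so ∂M/∂p = 5/(p ln 10).
σ_M = (5/ln 10) · (σ_p/p) = 2.1715 × 1.8/6.621 = 2.1715 × 0.27186 = 0.59034.

σ_M = 0.59 mag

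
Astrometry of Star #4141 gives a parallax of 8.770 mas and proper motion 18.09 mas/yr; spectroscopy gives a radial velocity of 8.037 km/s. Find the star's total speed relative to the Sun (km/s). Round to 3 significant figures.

12.7 km/s

d = 1/p = 1/0.008770″ = 114.03 pc.
μ = 18.09 mas/yr = 0.01809 ″/yr.
v_t = 4.740 μ d = 4.740 × 0.01809 × 114.03 = 9.7777 km/s.
v = √(v_r² + v_t²) = √(8.037² + 9.7777²) = √160.197 = 12.657 km/s.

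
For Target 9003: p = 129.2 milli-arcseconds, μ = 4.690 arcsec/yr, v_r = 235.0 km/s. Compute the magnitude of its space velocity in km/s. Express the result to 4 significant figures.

d = 1/p = 1/0.1292″ = 7.7399 pc.
v_t = 4.740 μ d = 4.740 × 4.690 × 7.7399 = 172.06 km/s.
v = √(v_r² + v_t²) = √(235.0² + 172.06²) = √84829.6 = 291.26 km/s.

291.3 km/s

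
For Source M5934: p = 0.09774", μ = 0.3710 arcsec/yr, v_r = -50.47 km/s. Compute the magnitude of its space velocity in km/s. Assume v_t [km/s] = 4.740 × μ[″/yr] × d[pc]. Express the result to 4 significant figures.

d = 1/p = 1/0.09774″ = 10.231 pc.
v_t = 4.740 μ d = 4.740 × 0.3710 × 10.231 = 17.992 km/s.
v = √(v_r² + v_t²) = √((-50.47)² + 17.992²) = √2870.93 = 53.581 km/s.

53.58 km/s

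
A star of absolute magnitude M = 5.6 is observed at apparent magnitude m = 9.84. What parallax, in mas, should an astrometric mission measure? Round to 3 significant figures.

m − M = 9.84 − 5.6 = 4.24.
d = 10^((m−M)/5 + 1) = 10^1.848 = 70.469 pc.
p = 1/d = 1/70.469 = 0.014191 arcsec = 14.191 mas.

14.2 mas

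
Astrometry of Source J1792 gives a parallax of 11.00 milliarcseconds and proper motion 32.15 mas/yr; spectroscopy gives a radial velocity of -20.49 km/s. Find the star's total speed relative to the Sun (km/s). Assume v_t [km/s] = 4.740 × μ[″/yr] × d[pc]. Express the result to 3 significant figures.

d = 1/p = 1/0.01100″ = 90.909 pc.
μ = 32.15 mas/yr = 0.03215 ″/yr.
v_t = 4.740 μ d = 4.740 × 0.03215 × 90.909 = 13.854 km/s.
v = √(v_r² + v_t²) = √((-20.49)² + 13.854²) = √611.773 = 24.734 km/s.

24.7 km/s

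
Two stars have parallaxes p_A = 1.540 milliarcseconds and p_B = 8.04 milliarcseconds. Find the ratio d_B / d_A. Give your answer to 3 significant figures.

0.192

Since d = 1/p, d_B/d_A = p_A/p_B.
= 1.540 / 8.04 = 0.19154.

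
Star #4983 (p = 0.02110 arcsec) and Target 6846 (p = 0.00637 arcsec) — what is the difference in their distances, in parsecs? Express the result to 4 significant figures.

109.6 pc

d_A = 1/0.02110″ = 47.393 pc; d_B = 1/0.006370″ = 156.99 pc.
|d_B − d_A| = |156.99 − 47.393| = 109.6 pc.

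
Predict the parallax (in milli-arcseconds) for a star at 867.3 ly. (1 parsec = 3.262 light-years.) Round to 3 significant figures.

3.76 mas

d = 867.3 ly ÷ 3.262 = 265.88 pc.
p = 1/d = 1/265.88 = 0.0037611 arcsec.
= 0.0037611 × 1000 = 3.7611 mas.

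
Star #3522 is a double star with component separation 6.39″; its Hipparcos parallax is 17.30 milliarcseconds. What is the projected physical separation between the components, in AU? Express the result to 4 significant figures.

d = 1/p = 1/0.01730″ = 57.803 pc.
At distance d (pc), an angle of θ arcsec spans θ·d AU: s = 6.39 × 57.803 = 369.36 AU.

369.4 AU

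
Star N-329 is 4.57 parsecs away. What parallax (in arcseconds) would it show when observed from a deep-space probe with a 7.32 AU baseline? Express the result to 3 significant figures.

p (arcsec) = B (AU) / d (pc).
p = 7.32 / 4.57 = 1.6018 arcsec.

1.60 arcsec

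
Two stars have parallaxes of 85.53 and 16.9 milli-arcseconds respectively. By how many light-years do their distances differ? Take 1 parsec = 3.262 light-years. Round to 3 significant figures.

155 ly

d_A = 1/0.08553″ = 11.692 pc; d_B = 1/0.01690″ = 59.172 pc.
|d_B − d_A| = |59.172 − 11.692| = 47.48 pc = 47.48 × 3.262 ly = 154.88 ly.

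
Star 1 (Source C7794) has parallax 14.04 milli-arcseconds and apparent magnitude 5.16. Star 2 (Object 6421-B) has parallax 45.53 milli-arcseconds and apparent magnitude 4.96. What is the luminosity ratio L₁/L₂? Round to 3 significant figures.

d₁ = 1/p₁ = 1/0.01404″ = 71.225 pc; d₂ = 1/p₂ = 1/0.04553″ = 21.964 pc.
M₁ = m₁ − 5 log₁₀ d₁ + 5 = 5.16 − 9.2632 + 5 = 0.8968.
M₂ = 4.96 − 6.7086 + 5 = 3.2514.
L₁/L₂ = 10^(0.4(M₂ − M₁)) = 10^(0.4 × 2.3546) = 10^0.94184 = 8.7466.

L₁/L₂ = 8.75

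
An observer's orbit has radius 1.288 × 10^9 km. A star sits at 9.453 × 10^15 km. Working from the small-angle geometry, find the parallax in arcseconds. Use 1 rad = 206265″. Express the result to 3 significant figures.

θ ≈ B/d = (1.288 × 10^9) / (9.453 × 10^15) = 1.3625 × 10^-7 rad.
In arcseconds: 1.3625 × 10^-7 × 206265 = 0.028104″.

0.0281 arcsec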